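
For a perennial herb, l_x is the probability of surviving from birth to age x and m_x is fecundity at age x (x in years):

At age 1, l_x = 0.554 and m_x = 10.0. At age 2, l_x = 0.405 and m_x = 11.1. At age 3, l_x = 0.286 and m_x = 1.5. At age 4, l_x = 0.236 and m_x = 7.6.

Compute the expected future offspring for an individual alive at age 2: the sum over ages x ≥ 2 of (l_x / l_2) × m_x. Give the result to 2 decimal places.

16.59

l_2 = 0.405. Conditional survival from age 2 to x is l_x / l_2.
  x=2: (0.405/0.405) × 11.1 = 11.1000
  x=3: (0.286/0.405) × 1.5 = 1.0593
  x=4: (0.236/0.405) × 7.6 = 4.4286
Sum = 11.1000 + 1.0593 + 4.4286 = 16.5879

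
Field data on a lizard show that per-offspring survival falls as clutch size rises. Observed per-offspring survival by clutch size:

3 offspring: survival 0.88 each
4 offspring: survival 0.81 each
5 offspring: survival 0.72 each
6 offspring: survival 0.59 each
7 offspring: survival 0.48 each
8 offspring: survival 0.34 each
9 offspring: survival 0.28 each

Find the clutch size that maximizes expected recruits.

5

Expected recruits = c × s(c):
  c=3: 3 × 0.88 = 2.640
  c=4: 4 × 0.81 = 3.240
  c=5: 5 × 0.72 = 3.600
  c=6: 6 × 0.59 = 3.540
  c=7: 7 × 0.48 = 3.360
  c=8: 8 × 0.34 = 2.720
  c=9: 9 × 0.28 = 2.520
Maximum at c = 5 (3.600 recruits).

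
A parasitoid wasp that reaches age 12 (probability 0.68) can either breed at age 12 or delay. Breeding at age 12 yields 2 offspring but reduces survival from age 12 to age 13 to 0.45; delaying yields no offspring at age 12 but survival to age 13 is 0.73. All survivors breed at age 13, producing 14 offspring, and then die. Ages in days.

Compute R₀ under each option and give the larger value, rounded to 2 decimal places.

breed at age 12: R₀ = 0.68 × (2 + 0.45 × 14) = 0.68 × 8.3000 = 5.6440
delay to age 13: R₀ = 0.68 × (0.73 × 14) = 0.68 × 10.2200 = 6.9496
Higher: delay to age 13 (6.9496).

6.95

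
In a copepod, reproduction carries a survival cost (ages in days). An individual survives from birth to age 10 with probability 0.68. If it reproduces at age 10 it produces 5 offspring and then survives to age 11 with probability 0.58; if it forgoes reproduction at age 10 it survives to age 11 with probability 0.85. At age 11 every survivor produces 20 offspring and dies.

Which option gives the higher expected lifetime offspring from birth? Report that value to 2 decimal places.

11.56

breed at age 10: R₀ = 0.68 × (5 + 0.58 × 20) = 0.68 × 16.6000 = 11.2880
delay to age 11: R₀ = 0.68 × (0.85 × 20) = 0.68 × 17.0000 = 11.5600
Higher: delay to age 11 (11.5600).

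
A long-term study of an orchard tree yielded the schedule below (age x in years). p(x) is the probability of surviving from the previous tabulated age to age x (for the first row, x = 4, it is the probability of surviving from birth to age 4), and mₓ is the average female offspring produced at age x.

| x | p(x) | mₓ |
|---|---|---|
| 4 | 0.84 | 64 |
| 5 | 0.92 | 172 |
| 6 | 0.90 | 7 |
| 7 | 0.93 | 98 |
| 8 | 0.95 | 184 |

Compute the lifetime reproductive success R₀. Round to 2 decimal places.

368.01

Survivorship from birth: l_x = p_4·p_5·…·p_x.
  l_4 = 0.84000
  l_5 = 0.77280
  l_6 = 0.69552
  l_7 = 0.64683
  l_8 = 0.61449
R₀ = Σ l_x mₓ:
  age 4: 0.84000 × 64 = 53.7600
  age 5: 0.77280 × 172 = 132.9216
  age 6: 0.69552 × 7 = 4.8686
  age 7: 0.64683 × 98 = 63.3893
  age 8: 0.61449 × 184 = 113.0662
R₀ = 53.7600 + 132.9216 + 4.8686 + 63.3893 + 113.0662 = 368.0057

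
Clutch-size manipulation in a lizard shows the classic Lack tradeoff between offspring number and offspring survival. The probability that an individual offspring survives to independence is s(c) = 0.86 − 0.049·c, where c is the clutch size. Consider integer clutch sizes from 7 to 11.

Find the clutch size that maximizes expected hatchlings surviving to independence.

9

Expected hatchlings surviving to independence = c × s(c):
  c=7: 7 × 0.517 = 3.619
  c=8: 8 × 0.468 = 3.744
  c=9: 9 × 0.419 = 3.771
  c=10: 10 × 0.370 = 3.700
  c=11: 11 × 0.321 = 3.531
Maximum at c = 9 (3.771 hatchlings surviving to independence).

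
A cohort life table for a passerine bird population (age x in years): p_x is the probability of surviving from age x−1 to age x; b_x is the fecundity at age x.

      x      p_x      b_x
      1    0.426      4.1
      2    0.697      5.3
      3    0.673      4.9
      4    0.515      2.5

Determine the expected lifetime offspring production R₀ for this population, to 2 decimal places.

4.56

Survivorship from birth: l_x = p_1·p_2·…·p_x.
  l_1 = 0.42600
  l_2 = 0.29692
  l_3 = 0.19983
  l_4 = 0.10291
R₀ = Σ l_x b_x:
  age 1: 0.42600 × 4.1 = 1.7466
  age 2: 0.29692 × 5.3 = 1.5737
  age 3: 0.19983 × 4.9 = 0.9792
  age 4: 0.10291 × 2.5 = 0.2573
R₀ = 1.7466 + 1.5737 + 0.9792 + 0.2573 = 4.5567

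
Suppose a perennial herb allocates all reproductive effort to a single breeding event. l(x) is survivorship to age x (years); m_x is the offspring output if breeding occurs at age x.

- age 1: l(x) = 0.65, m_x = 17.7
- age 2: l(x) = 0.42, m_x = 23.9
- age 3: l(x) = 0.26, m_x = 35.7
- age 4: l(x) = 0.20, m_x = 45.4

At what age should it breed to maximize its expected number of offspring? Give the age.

1

Expected offspring if breeding at age x = l(x) × m_x:
  age 1: 0.65 × 17.7 = 11.505
  age 2: 0.42 × 23.9 = 10.038
  age 3: 0.26 × 35.7 = 9.282
  age 4: 0.20 × 45.4 = 9.080
Maximum at age 1 (11.505).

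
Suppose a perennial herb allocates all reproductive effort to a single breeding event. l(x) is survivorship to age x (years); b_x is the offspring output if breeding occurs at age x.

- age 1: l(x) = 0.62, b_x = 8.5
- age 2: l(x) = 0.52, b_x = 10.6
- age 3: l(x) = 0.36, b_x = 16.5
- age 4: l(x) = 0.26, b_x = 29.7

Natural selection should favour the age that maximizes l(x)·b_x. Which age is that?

Expected offspring if breeding at age x = l(x) × b_x:
  age 1: 0.62 × 8.5 = 5.270
  age 2: 0.52 × 10.6 = 5.512
  age 3: 0.36 × 16.5 = 5.940
  age 4: 0.26 × 29.7 = 7.722
Maximum at age 4 (7.722).

4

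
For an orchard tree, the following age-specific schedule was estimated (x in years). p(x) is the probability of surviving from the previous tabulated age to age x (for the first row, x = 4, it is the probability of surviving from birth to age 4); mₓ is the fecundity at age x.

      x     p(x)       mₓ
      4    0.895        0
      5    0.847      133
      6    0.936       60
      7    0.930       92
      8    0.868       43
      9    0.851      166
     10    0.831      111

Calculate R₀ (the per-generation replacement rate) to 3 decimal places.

354.609

Survivorship from birth: l_x = p_4·p_5·…·p_x.
  l_4 = 0.89500
  l_5 = 0.75806
  l_6 = 0.70955
  l_7 = 0.65988
  l_8 = 0.57278
  l_9 = 0.48743
  l_10 = 0.40506
R₀ = Σ l_x mₓ:
  age 4: 0.89500 × 0 = 0.0000
  age 5: 0.75806 × 133 = 100.8220
  age 6: 0.70955 × 60 = 42.5730
  age 7: 0.65988 × 92 = 60.7090
  age 8: 0.57278 × 43 = 24.6295
  age 9: 0.48743 × 166 = 80.9134
  age 10: 0.40506 × 111 = 44.9617
R₀ = 0.0000 + 100.8220 + 42.5730 + 60.7090 + 24.6295 + 80.9134 + 44.9617 = 354.6085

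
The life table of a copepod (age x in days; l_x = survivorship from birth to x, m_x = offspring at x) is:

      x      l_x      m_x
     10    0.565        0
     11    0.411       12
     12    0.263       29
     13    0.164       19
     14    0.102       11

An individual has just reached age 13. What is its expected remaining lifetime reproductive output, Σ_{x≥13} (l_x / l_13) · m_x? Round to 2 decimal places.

l_13 = 0.164. Conditional survival from age 13 to x is l_x / l_13.
  x=13: (0.164/0.164) × 19 = 19.0000
  x=14: (0.102/0.164) × 11 = 6.8415
Sum = 19.0000 + 6.8415 = 25.8415

25.84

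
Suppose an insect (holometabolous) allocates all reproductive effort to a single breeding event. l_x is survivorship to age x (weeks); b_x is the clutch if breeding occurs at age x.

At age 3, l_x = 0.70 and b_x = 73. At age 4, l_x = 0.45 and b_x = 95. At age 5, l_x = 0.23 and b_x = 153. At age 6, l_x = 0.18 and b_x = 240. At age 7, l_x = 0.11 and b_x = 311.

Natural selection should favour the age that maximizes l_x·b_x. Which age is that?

3

Expected offspring if breeding at age x = l_x × b_x:
  age 3: 0.70 × 73 = 51.100
  age 4: 0.45 × 95 = 42.750
  age 5: 0.23 × 153 = 35.190
  age 6: 0.18 × 240 = 43.200
  age 7: 0.11 × 311 = 34.210
Maximum at age 3 (51.100).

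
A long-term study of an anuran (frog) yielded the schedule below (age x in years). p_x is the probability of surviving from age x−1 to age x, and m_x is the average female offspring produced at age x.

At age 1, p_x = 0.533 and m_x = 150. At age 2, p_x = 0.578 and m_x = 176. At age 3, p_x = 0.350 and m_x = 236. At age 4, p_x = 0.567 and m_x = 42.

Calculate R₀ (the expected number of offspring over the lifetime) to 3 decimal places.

Survivorship from birth: l_x = p_1·p_2·…·p_x.
  l_1 = 0.53300
  l_2 = 0.30807
  l_3 = 0.10783
  l_4 = 0.06114
R₀ = Σ l_x m_x:
  age 1: 0.53300 × 150 = 79.9500
  age 2: 0.30807 × 176 = 54.2203
  age 3: 0.10783 × 236 = 25.4479
  age 4: 0.06114 × 42 = 2.5679
R₀ = 79.9500 + 54.2203 + 25.4479 + 2.5679 = 162.1861

162.186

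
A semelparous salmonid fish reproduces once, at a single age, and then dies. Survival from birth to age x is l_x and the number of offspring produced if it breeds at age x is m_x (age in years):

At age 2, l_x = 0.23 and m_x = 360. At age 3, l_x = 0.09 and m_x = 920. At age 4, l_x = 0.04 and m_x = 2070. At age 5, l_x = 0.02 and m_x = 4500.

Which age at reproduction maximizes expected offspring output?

5

Expected offspring if breeding at age x = l_x × m_x:
  age 2: 0.23 × 360 = 82.800
  age 3: 0.09 × 920 = 82.800
  age 4: 0.04 × 2070 = 82.800
  age 5: 0.02 × 4500 = 90.000
Maximum at age 5 (90.000).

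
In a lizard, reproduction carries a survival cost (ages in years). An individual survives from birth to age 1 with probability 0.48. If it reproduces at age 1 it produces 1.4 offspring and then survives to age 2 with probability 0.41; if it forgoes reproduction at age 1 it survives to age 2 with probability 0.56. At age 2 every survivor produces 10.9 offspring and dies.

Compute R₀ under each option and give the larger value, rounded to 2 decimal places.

breed at age 1: R₀ = 0.48 × (1.4 + 0.41 × 10.9) = 0.48 × 5.8690 = 2.8171
delay to age 2: R₀ = 0.48 × (0.56 × 10.9) = 0.48 × 6.1040 = 2.9299
Higher: delay to age 2 (2.9299).

2.93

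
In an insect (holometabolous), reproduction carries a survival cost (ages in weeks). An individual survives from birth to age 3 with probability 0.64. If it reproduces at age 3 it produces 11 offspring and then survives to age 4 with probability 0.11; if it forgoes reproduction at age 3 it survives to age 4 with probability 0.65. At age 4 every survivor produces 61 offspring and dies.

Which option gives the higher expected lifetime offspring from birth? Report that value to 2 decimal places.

25.38

breed at age 3: R₀ = 0.64 × (11 + 0.11 × 61) = 0.64 × 17.7100 = 11.3344
delay to age 4: R₀ = 0.64 × (0.65 × 61) = 0.64 × 39.6500 = 25.3760
Higher: delay to age 4 (25.3760).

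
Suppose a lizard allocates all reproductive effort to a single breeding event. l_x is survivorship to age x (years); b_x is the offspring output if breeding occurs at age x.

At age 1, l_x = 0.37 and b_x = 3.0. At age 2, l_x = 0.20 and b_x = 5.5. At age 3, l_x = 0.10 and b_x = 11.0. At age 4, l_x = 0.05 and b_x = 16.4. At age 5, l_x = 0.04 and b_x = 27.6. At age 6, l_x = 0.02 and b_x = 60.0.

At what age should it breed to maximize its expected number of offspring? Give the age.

6

Expected offspring if breeding at age x = l_x × b_x:
  age 1: 0.37 × 3.0 = 1.110
  age 2: 0.20 × 5.5 = 1.100
  age 3: 0.10 × 11.0 = 1.100
  age 4: 0.05 × 16.4 = 0.820
  age 5: 0.04 × 27.6 = 1.104
  age 6: 0.02 × 60.0 = 1.200
Maximum at age 6 (1.200).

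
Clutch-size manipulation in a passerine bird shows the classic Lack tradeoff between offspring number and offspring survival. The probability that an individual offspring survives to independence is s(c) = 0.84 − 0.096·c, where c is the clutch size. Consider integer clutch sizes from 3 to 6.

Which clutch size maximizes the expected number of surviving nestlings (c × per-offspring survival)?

4

Expected surviving nestlings = c × s(c):
  c=3: 3 × 0.552 = 1.656
  c=4: 4 × 0.456 = 1.824
  c=5: 5 × 0.360 = 1.800
  c=6: 6 × 0.264 = 1.584
Maximum at c = 4 (1.824 surviving nestlings).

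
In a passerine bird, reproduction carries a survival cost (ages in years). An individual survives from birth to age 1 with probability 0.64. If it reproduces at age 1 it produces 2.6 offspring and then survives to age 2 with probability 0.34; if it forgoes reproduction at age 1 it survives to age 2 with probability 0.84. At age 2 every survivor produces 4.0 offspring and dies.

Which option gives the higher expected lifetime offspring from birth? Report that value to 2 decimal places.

2.53

breed at age 1: R₀ = 0.64 × (2.6 + 0.34 × 4.0) = 0.64 × 3.9600 = 2.5344
delay to age 2: R₀ = 0.64 × (0.84 × 4.0) = 0.64 × 3.3600 = 2.1504
Higher: breed at age 1 (2.5344).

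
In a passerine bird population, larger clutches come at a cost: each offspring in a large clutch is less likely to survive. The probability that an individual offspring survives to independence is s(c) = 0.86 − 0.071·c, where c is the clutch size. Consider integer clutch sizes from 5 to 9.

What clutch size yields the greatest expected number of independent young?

6

Expected independent young = c × s(c):
  c=5: 5 × 0.505 = 2.525
  c=6: 6 × 0.434 = 2.604
  c=7: 7 × 0.363 = 2.541
  c=8: 8 × 0.292 = 2.336
  c=9: 9 × 0.221 = 1.989
Maximum at c = 6 (2.604 independent young).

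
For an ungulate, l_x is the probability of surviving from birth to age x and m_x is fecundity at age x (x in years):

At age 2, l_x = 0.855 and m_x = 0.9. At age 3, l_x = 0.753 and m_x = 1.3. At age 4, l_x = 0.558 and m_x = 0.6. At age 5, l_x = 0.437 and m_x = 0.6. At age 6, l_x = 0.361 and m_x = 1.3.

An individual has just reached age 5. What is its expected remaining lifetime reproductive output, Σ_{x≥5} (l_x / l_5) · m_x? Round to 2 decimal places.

1.67

l_5 = 0.437. Conditional survival from age 5 to x is l_x / l_5.
  x=5: (0.437/0.437) × 0.6 = 0.6000
  x=6: (0.361/0.437) × 1.3 = 1.0739
Sum = 0.6000 + 1.0739 = 1.6739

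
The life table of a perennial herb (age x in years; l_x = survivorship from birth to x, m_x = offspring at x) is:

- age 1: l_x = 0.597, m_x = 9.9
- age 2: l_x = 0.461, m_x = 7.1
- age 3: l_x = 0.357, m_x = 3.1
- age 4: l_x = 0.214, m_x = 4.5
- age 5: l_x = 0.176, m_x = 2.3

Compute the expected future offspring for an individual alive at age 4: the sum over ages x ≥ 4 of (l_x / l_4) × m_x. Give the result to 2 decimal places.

6.39

l_4 = 0.214. Conditional survival from age 4 to x is l_x / l_4.
  x=4: (0.214/0.214) × 4.5 = 4.5000
  x=5: (0.176/0.214) × 2.3 = 1.8916
Sum = 4.5000 + 1.8916 = 6.3916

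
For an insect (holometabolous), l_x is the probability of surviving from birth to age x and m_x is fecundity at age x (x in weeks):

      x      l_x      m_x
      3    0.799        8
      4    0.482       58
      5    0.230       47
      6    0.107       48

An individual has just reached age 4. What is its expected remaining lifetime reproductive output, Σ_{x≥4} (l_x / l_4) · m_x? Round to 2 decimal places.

l_4 = 0.482. Conditional survival from age 4 to x is l_x / l_4.
  x=4: (0.482/0.482) × 58 = 58.0000
  x=5: (0.230/0.482) × 47 = 22.4274
  x=6: (0.107/0.482) × 48 = 10.6556
Sum = 58.0000 + 22.4274 + 10.6556 = 91.0830

91.08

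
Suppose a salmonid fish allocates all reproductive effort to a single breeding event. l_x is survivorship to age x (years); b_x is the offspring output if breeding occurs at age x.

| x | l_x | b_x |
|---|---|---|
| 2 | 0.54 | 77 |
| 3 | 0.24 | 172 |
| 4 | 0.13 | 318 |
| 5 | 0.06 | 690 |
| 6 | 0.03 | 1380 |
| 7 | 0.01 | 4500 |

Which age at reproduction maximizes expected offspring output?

Expected offspring if breeding at age x = l_x × b_x:
  age 2: 0.54 × 77 = 41.580
  age 3: 0.24 × 172 = 41.280
  age 4: 0.13 × 318 = 41.340
  age 5: 0.06 × 690 = 41.400
  age 6: 0.03 × 1380 = 41.400
  age 7: 0.01 × 4500 = 45.000
Maximum at age 7 (45.000).

7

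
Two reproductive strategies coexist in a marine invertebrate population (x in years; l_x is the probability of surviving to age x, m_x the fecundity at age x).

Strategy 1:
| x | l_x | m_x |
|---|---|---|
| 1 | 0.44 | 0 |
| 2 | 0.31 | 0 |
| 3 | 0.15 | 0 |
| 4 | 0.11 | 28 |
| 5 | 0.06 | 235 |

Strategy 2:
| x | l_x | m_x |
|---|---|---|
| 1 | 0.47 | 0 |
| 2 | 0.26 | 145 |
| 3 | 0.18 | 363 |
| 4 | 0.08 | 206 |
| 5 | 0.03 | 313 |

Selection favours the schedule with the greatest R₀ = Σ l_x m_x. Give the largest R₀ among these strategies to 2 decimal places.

Strategy 1: R₀ = 0.44×0 + 0.31×0 + 0.15×0 + 0.11×28 + 0.06×235 = 17.1800
Strategy 2: R₀ = 0.47×0 + 0.26×145 + 0.18×363 + 0.08×206 + 0.03×313 = 128.9100
Highest R₀: strategy 2 with 128.9100.

128.91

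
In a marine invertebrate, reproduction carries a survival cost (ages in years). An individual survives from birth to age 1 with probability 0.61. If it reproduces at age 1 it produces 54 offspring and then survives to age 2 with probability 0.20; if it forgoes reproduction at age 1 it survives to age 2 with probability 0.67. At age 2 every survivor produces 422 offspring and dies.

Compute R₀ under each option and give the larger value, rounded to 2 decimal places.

172.47

breed at age 1: R₀ = 0.61 × (54 + 0.20 × 422) = 0.61 × 138.4000 = 84.4240
delay to age 2: R₀ = 0.61 × (0.67 × 422) = 0.61 × 282.7400 = 172.4714
Higher: delay to age 2 (172.4714).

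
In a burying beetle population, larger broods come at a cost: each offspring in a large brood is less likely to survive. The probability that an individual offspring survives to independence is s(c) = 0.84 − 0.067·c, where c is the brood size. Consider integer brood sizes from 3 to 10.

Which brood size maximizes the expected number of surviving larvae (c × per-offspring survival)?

6

Expected surviving larvae = c × s(c):
  c=3: 3 × 0.639 = 1.917
  c=4: 4 × 0.572 = 2.288
  c=5: 5 × 0.505 = 2.525
  c=6: 6 × 0.438 = 2.628
  c=7: 7 × 0.371 = 2.597
  c=8: 8 × 0.304 = 2.432
  c=9: 9 × 0.237 = 2.133
  c=10: 10 × 0.170 = 1.700
Maximum at c = 6 (2.628 surviving larvae).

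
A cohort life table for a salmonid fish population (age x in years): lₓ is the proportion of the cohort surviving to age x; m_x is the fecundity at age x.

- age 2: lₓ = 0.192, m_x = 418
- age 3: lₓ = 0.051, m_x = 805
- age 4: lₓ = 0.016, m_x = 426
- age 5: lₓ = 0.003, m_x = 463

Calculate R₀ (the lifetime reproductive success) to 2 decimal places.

129.52

R₀ = Σ lₓ m_x:
  age 2: 0.192 × 418 = 80.2560
  age 3: 0.051 × 805 = 41.0550
  age 4: 0.016 × 426 = 6.8160
  age 5: 0.003 × 463 = 1.3890
R₀ = 80.2560 + 41.0550 + 6.8160 + 1.3890 = 129.5160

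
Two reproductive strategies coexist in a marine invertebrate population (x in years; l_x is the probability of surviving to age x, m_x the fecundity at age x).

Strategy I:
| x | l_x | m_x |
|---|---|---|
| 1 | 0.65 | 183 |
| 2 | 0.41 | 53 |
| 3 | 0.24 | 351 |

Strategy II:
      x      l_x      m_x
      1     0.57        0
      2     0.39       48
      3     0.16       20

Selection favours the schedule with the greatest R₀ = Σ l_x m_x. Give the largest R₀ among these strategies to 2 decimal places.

224.92

Strategy I: R₀ = 0.65×183 + 0.41×53 + 0.24×351 = 224.9200
Strategy II: R₀ = 0.57×0 + 0.39×48 + 0.16×20 = 21.9200
Highest R₀: strategy I with 224.9200.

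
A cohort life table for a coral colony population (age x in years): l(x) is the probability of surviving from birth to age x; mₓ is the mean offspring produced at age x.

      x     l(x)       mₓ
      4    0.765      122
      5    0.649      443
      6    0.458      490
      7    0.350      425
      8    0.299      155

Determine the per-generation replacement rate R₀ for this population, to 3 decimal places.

R₀ = Σ l(x) mₓ:
  age 4: 0.765 × 122 = 93.3300
  age 5: 0.649 × 443 = 287.5070
  age 6: 0.458 × 490 = 224.4200
  age 7: 0.350 × 425 = 148.7500
  age 8: 0.299 × 155 = 46.3450
R₀ = 93.3300 + 287.5070 + 224.4200 + 148.7500 + 46.3450 = 800.3520

800.352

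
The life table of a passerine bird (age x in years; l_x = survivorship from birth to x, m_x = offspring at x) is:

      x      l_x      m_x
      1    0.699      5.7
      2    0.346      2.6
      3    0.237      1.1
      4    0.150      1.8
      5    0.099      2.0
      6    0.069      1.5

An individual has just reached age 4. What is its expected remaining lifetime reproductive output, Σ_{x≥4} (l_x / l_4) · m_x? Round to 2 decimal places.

3.81

l_4 = 0.150. Conditional survival from age 4 to x is l_x / l_4.
  x=4: (0.150/0.150) × 1.8 = 1.8000
  x=5: (0.099/0.150) × 2.0 = 1.3200
  x=6: (0.069/0.150) × 1.5 = 0.6900
Sum = 1.8000 + 1.3200 + 0.6900 = 3.8100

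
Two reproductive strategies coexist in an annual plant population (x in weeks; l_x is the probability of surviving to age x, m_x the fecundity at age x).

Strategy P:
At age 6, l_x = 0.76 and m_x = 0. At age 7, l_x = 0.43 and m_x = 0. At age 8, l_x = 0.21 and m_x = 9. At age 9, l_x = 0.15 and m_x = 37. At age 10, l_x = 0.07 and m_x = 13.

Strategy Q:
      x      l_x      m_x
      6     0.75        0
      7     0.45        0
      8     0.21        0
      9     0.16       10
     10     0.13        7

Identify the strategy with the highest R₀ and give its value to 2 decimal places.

Strategy P: R₀ = 0.76×0 + 0.43×0 + 0.21×9 + 0.15×37 + 0.07×13 = 8.3500
Strategy Q: R₀ = 0.75×0 + 0.45×0 + 0.21×0 + 0.16×10 + 0.13×7 = 2.5100
Highest R₀: strategy P with 8.3500.

8.35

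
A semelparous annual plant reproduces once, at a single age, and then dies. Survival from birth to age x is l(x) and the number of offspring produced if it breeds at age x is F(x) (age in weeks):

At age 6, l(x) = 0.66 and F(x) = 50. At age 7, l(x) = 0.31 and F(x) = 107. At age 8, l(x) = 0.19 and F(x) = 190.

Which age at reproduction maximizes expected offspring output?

8

Expected offspring if breeding at age x = l(x) × F(x):
  age 6: 0.66 × 50 = 33.000
  age 7: 0.31 × 107 = 33.170
  age 8: 0.19 × 190 = 36.100
Maximum at age 8 (36.100).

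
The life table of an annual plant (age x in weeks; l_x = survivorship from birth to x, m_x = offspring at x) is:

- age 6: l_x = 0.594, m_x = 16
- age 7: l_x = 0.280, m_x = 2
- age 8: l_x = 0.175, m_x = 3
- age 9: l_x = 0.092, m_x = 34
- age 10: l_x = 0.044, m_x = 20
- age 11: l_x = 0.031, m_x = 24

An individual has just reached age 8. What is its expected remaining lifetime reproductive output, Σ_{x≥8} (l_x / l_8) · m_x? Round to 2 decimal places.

l_8 = 0.175. Conditional survival from age 8 to x is l_x / l_8.
  x=8: (0.175/0.175) × 3 = 3.0000
  x=9: (0.092/0.175) × 34 = 17.8743
  x=10: (0.044/0.175) × 20 = 5.0286
  x=11: (0.031/0.175) × 24 = 4.2514
Sum = 3.0000 + 17.8743 + 5.0286 + 4.2514 = 30.1543

30.15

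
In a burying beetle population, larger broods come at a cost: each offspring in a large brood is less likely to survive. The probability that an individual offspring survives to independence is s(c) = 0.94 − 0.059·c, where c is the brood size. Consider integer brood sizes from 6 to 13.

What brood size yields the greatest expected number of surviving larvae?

8

Expected surviving larvae = c × s(c):
  c=6: 6 × 0.586 = 3.516
  c=7: 7 × 0.527 = 3.689
  c=8: 8 × 0.468 = 3.744
  c=9: 9 × 0.409 = 3.681
  c=10: 10 × 0.350 = 3.500
  c=11: 11 × 0.291 = 3.201
  c=12: 12 × 0.232 = 2.784
  c=13: 13 × 0.173 = 2.249
Maximum at c = 8 (3.744 surviving larvae).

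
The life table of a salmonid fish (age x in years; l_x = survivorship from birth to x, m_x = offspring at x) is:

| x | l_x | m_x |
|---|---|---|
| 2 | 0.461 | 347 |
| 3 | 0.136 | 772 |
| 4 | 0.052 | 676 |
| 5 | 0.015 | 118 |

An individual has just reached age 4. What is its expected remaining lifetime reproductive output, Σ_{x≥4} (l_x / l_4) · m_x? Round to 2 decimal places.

l_4 = 0.052. Conditional survival from age 4 to x is l_x / l_4.
  x=4: (0.052/0.052) × 676 = 676.0000
  x=5: (0.015/0.052) × 118 = 34.0385
Sum = 676.0000 + 34.0385 = 710.0385

710.04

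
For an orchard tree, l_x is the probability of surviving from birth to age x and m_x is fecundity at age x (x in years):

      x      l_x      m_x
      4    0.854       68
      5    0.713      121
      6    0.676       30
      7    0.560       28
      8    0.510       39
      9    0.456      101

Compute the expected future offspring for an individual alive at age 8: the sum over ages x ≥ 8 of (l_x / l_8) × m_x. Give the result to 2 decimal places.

l_8 = 0.510. Conditional survival from age 8 to x is l_x / l_8.
  x=8: (0.510/0.510) × 39 = 39.0000
  x=9: (0.456/0.510) × 101 = 90.3059
Sum = 39.0000 + 90.3059 = 129.3059

129.31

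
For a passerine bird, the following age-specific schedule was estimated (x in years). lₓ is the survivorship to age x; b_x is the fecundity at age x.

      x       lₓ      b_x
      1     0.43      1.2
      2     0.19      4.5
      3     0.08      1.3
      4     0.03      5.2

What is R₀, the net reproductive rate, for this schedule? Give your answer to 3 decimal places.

R₀ = Σ lₓ b_x:
  age 1: 0.43 × 1.2 = 0.5160
  age 2: 0.19 × 4.5 = 0.8550
  age 3: 0.08 × 1.3 = 0.1040
  age 4: 0.03 × 5.2 = 0.1560
R₀ = 0.5160 + 0.8550 + 0.1040 + 0.1560 = 1.6310

1.631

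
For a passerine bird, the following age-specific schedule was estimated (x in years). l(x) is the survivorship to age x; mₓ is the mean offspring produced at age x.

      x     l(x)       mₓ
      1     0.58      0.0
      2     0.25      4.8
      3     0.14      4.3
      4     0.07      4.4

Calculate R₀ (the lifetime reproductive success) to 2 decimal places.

R₀ = Σ l(x) mₓ:
  age 1: 0.58 × 0.0 = 0.0000
  age 2: 0.25 × 4.8 = 1.2000
  age 3: 0.14 × 4.3 = 0.6020
  age 4: 0.07 × 4.4 = 0.3080
R₀ = 0.0000 + 1.2000 + 0.6020 + 0.3080 = 2.1100

2.11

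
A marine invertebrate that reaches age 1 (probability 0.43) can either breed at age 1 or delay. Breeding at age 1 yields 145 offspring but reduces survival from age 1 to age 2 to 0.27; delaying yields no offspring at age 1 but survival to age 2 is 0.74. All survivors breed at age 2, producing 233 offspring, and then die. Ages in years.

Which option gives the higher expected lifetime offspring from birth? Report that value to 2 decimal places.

89.40

breed at age 1: R₀ = 0.43 × (145 + 0.27 × 233) = 0.43 × 207.9100 = 89.4013
delay to age 2: R₀ = 0.43 × (0.74 × 233) = 0.43 × 172.4200 = 74.1406
Higher: breed at age 1 (89.4013).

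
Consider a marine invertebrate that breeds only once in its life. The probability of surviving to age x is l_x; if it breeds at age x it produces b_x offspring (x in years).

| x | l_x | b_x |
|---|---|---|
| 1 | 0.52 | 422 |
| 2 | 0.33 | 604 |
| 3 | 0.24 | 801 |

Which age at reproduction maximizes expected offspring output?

1

Expected offspring if breeding at age x = l_x × b_x:
  age 1: 0.52 × 422 = 219.440
  age 2: 0.33 × 604 = 199.320
  age 3: 0.24 × 801 = 192.240
Maximum at age 1 (219.440).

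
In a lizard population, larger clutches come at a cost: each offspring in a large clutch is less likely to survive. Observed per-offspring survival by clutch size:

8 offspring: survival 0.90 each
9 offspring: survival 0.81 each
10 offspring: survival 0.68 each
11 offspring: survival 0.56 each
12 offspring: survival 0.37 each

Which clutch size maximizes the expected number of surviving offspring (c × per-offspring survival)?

Expected surviving offspring = c × s(c):
  c=8: 8 × 0.90 = 7.200
  c=9: 9 × 0.81 = 7.290
  c=10: 10 × 0.68 = 6.800
  c=11: 11 × 0.56 = 6.160
  c=12: 12 × 0.37 = 4.440
Maximum at c = 9 (7.290 surviving offspring).

9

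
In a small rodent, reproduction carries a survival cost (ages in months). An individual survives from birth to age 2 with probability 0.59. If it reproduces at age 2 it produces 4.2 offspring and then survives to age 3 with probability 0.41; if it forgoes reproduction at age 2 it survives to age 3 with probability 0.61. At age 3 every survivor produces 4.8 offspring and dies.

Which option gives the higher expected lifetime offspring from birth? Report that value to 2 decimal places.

3.64

breed at age 2: R₀ = 0.59 × (4.2 + 0.41 × 4.8) = 0.59 × 6.1680 = 3.6391
delay to age 3: R₀ = 0.59 × (0.61 × 4.8) = 0.59 × 2.9280 = 1.7275
Higher: breed at age 2 (3.6391).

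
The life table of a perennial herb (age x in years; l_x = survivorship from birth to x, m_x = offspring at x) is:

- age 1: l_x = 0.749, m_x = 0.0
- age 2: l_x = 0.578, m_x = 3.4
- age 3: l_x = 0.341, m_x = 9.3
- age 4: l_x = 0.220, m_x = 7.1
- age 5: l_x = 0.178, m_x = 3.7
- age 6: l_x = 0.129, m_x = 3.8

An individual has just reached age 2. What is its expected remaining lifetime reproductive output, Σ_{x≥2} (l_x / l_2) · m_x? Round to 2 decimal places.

13.58

l_2 = 0.578. Conditional survival from age 2 to x is l_x / l_2.
  x=2: (0.578/0.578) × 3.4 = 3.4000
  x=3: (0.341/0.578) × 9.3 = 5.4867
  x=4: (0.220/0.578) × 7.1 = 2.7024
  x=5: (0.178/0.578) × 3.7 = 1.1394
  x=6: (0.129/0.578) × 3.8 = 0.8481
Sum = 3.4000 + 5.4867 + 2.7024 + 1.1394 + 0.8481 = 13.5766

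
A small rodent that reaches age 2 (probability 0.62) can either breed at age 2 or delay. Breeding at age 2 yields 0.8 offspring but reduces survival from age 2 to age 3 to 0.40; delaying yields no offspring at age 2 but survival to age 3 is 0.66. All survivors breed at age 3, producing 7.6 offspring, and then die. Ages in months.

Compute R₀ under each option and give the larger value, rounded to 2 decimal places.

3.11

breed at age 2: R₀ = 0.62 × (0.8 + 0.40 × 7.6) = 0.62 × 3.8400 = 2.3808
delay to age 3: R₀ = 0.62 × (0.66 × 7.6) = 0.62 × 5.0160 = 3.1099
Higher: delay to age 3 (3.1099).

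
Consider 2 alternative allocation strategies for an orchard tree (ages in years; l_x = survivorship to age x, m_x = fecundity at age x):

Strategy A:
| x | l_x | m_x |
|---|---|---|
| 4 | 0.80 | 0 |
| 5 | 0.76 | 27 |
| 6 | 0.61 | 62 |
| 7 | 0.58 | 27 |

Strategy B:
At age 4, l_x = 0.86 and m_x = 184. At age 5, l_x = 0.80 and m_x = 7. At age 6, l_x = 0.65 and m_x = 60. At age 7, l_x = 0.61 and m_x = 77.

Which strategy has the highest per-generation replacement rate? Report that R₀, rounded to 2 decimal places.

249.81

Strategy A: R₀ = 0.80×0 + 0.76×27 + 0.61×62 + 0.58×27 = 74.0000
Strategy B: R₀ = 0.86×184 + 0.80×7 + 0.65×60 + 0.61×77 = 249.8100
Highest R₀: strategy B with 249.8100.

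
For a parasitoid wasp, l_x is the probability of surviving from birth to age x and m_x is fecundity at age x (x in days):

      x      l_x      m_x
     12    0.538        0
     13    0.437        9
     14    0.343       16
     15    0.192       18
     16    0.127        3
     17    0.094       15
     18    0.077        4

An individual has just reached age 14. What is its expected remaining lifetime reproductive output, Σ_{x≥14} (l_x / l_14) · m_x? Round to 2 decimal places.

l_14 = 0.343. Conditional survival from age 14 to x is l_x / l_14.
  x=14: (0.343/0.343) × 16 = 16.0000
  x=15: (0.192/0.343) × 18 = 10.0758
  x=16: (0.127/0.343) × 3 = 1.1108
  x=17: (0.094/0.343) × 15 = 4.1108
  x=18: (0.077/0.343) × 4 = 0.8980
Sum = 16.0000 + 10.0758 + 1.1108 + 4.1108 + 0.8980 = 32.1953

32.20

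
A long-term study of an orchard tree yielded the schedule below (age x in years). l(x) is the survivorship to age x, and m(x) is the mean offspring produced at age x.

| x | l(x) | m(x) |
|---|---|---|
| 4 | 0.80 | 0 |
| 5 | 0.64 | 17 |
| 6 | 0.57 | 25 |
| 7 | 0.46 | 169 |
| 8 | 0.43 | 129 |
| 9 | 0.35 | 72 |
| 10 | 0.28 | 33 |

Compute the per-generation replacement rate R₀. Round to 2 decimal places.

192.78

R₀ = Σ l(x) m(x):
  age 4: 0.80 × 0 = 0.0000
  age 5: 0.64 × 17 = 10.8800
  age 6: 0.57 × 25 = 14.2500
  age 7: 0.46 × 169 = 77.7400
  age 8: 0.43 × 129 = 55.4700
  age 9: 0.35 × 72 = 25.2000
  age 10: 0.28 × 33 = 9.2400
R₀ = 0.0000 + 10.8800 + 14.2500 + 77.7400 + 55.4700 + 25.2000 + 9.2400 = 192.7800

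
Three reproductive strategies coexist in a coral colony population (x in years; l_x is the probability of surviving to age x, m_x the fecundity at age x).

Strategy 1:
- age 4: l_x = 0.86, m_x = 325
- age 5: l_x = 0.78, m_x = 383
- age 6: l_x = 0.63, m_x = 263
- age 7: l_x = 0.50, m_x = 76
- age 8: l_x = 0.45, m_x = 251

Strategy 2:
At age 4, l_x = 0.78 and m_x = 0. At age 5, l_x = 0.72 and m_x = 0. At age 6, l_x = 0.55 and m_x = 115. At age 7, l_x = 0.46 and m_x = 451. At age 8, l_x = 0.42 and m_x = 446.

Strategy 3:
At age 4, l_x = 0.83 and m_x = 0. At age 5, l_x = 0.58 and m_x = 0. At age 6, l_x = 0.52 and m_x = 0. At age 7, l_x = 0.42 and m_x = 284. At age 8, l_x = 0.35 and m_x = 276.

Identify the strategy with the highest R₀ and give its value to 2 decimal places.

Strategy 1: R₀ = 0.86×325 + 0.78×383 + 0.63×263 + 0.50×76 + 0.45×251 = 894.8800
Strategy 2: R₀ = 0.78×0 + 0.72×0 + 0.55×115 + 0.46×451 + 0.42×446 = 458.0300
Strategy 3: R₀ = 0.83×0 + 0.58×0 + 0.52×0 + 0.42×284 + 0.35×276 = 215.8800
Highest R₀: strategy 1 with 894.8800.

894.88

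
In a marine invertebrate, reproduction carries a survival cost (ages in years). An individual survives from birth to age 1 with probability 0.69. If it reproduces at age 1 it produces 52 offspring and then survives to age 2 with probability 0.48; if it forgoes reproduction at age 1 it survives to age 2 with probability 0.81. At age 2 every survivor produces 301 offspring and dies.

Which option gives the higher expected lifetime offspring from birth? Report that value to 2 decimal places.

breed at age 1: R₀ = 0.69 × (52 + 0.48 × 301) = 0.69 × 196.4800 = 135.5712
delay to age 2: R₀ = 0.69 × (0.81 × 301) = 0.69 × 243.8100 = 168.2289
Higher: delay to age 2 (168.2289).

168.23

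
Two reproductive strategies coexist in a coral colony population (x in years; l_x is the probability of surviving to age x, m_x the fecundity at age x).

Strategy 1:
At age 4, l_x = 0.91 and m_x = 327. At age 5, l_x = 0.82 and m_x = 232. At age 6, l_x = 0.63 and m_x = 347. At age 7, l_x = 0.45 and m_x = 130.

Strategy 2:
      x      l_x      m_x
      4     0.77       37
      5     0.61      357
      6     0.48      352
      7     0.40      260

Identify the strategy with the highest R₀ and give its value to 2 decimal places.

Strategy 1: R₀ = 0.91×327 + 0.82×232 + 0.63×347 + 0.45×130 = 764.9200
Strategy 2: R₀ = 0.77×37 + 0.61×357 + 0.48×352 + 0.40×260 = 519.2200
Highest R₀: strategy 1 with 764.9200.

764.92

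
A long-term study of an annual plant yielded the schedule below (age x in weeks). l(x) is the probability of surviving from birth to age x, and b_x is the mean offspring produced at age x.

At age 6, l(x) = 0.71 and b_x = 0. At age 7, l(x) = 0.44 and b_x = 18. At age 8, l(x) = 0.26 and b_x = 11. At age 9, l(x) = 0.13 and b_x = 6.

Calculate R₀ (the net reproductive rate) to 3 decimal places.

R₀ = Σ l(x) b_x:
  age 6: 0.71 × 0 = 0.0000
  age 7: 0.44 × 18 = 7.9200
  age 8: 0.26 × 11 = 2.8600
  age 9: 0.13 × 6 = 0.7800
R₀ = 0.0000 + 7.9200 + 2.8600 + 0.7800 = 11.5600

11.560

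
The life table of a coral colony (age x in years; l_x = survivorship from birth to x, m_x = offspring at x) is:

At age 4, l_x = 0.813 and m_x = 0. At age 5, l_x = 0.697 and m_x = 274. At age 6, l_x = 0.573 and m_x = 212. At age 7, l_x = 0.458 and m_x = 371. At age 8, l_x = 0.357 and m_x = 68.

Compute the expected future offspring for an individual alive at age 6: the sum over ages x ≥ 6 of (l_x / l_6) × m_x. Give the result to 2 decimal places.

l_6 = 0.573. Conditional survival from age 6 to x is l_x / l_6.
  x=6: (0.573/0.573) × 212 = 212.0000
  x=7: (0.458/0.573) × 371 = 296.5410
  x=8: (0.357/0.573) × 68 = 42.3665
Sum = 212.0000 + 296.5410 + 42.3665 = 550.9075

550.91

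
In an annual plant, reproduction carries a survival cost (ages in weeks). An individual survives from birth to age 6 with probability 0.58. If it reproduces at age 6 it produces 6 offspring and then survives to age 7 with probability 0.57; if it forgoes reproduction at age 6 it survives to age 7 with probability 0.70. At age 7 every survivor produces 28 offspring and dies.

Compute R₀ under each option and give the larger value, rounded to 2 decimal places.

breed at age 6: R₀ = 0.58 × (6 + 0.57 × 28) = 0.58 × 21.9600 = 12.7368
delay to age 7: R₀ = 0.58 × (0.70 × 28) = 0.58 × 19.6000 = 11.3680
Higher: breed at age 6 (12.7368).

12.74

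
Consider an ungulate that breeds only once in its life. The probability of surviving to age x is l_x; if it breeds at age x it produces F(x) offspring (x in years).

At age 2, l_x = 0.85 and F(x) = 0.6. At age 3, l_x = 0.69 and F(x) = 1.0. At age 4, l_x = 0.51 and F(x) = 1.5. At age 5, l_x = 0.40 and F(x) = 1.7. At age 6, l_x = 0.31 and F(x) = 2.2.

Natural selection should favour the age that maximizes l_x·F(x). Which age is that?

4

Expected offspring if breeding at age x = l_x × F(x):
  age 2: 0.85 × 0.6 = 0.510
  age 3: 0.69 × 1.0 = 0.690
  age 4: 0.51 × 1.5 = 0.765
  age 5: 0.40 × 1.7 = 0.680
  age 6: 0.31 × 2.2 = 0.682
Maximum at age 4 (0.765).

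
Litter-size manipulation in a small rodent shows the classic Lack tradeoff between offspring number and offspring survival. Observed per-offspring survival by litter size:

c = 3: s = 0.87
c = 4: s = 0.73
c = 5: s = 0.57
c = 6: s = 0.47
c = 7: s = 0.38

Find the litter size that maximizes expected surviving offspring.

Expected surviving offspring = c × s(c):
  c=3: 3 × 0.87 = 2.610
  c=4: 4 × 0.73 = 2.920
  c=5: 5 × 0.57 = 2.850
  c=6: 6 × 0.47 = 2.820
  c=7: 7 × 0.38 = 2.660
Maximum at c = 4 (2.920 surviving offspring).

4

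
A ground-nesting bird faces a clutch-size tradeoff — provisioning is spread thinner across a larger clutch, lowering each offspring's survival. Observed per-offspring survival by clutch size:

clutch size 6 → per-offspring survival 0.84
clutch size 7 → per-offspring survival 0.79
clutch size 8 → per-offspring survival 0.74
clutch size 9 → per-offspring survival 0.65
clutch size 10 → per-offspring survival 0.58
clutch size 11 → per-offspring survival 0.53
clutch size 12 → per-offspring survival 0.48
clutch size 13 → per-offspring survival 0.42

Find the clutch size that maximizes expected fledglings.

Expected fledglings = c × s(c):
  c=6: 6 × 0.84 = 5.040
  c=7: 7 × 0.79 = 5.530
  c=8: 8 × 0.74 = 5.920
  c=9: 9 × 0.65 = 5.850
  c=10: 10 × 0.58 = 5.800
  c=11: 11 × 0.53 = 5.830
  c=12: 12 × 0.48 = 5.760
  c=13: 13 × 0.42 = 5.460
Maximum at c = 8 (5.920 fledglings).

8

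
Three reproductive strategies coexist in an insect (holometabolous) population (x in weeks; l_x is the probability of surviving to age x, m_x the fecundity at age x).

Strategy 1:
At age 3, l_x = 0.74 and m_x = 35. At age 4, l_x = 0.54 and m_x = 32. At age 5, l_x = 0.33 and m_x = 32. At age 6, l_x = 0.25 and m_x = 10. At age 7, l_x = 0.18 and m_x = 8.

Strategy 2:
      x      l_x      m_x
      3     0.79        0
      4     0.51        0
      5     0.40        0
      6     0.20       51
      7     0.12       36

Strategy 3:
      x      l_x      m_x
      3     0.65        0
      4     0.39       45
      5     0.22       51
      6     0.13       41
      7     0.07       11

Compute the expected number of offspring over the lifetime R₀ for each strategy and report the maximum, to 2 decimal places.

57.68

Strategy 1: R₀ = 0.74×35 + 0.54×32 + 0.33×32 + 0.25×10 + 0.18×8 = 57.6800
Strategy 2: R₀ = 0.79×0 + 0.51×0 + 0.40×0 + 0.20×51 + 0.12×36 = 14.5200
Strategy 3: R₀ = 0.65×0 + 0.39×45 + 0.22×51 + 0.13×41 + 0.07×11 = 34.8700
Highest R₀: strategy 1 with 57.6800.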